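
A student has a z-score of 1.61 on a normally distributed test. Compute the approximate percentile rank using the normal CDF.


CDF(z) = 0.5 * (1 + erf(z/sqrt(2)))
erf(1.1384) = 0.8926
CDF = 0.9463
Percentile rank = 0.9463 * 100 = 94.63

94.63


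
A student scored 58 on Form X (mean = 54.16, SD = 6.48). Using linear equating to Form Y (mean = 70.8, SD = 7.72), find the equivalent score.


slope = SD_Y / SD_X = 7.72 / 6.48 ~ 1.1914
intercept = mean_Y - slope * mean_X = 70.8 - (7.72 / 6.48) * 54.16 ~ 6.276
Y = slope * X + intercept. To avoid rounding drift from the rounded slope/intercept, evaluate the equivalent form Y = mean_Y + SD_Y * (X - mean_X) / SD_X at full precision:
Y = 70.8 + 7.72 * (58 - 54.16) / 6.48
Y = 70.8 + 7.72 * 3.84 / 6.48
Y = 70.8 + 29.6448 / 6.48
Y = 70.8 + 4.5748
Y = 75.3748

75.3748


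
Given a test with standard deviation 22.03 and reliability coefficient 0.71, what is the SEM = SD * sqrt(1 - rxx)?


SEM = SD * sqrt(1 - rxx)
SEM = 22.03 * sqrt(1 - 0.71)
SEM = 22.03 * sqrt(0.29) = 22.03 * 0.538516
SEM = 11.8635

11.8635


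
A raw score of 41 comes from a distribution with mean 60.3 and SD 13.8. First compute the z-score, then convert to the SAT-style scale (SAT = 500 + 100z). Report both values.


z = (X - mean) / SD = (41 - 60.3) / 13.8
z = -19.3 / 13.8
z = -1.3986
SAT-scale = SAT = 500 + 100z
Carry z at full precision (z = -19.3 / 13.8) into the conversion:
SAT-scale = 500 + 100 * (-19.3 / 13.8) = 500 + -1930 / 13.8
SAT-scale = 500 + -139.8551
SAT-scale = 360.1449

360.1449


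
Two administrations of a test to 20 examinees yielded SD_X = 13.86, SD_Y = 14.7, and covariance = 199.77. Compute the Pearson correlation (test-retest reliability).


r = cov(X,Y) / (SD_X * SD_Y)
r = 199.77 / (13.86 * 14.7)
r = 199.77 / 203.742
r = 0.9805

0.9805


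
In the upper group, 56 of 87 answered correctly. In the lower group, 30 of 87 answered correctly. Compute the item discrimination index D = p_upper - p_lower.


p_upper = 56/87 = 0.6437
p_lower = 30/87 = 0.3448
D = 0.6437 - 0.3448 = 0.2989

0.2989


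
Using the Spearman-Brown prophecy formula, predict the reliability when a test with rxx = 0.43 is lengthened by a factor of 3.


r_new = (n * rxx) / (1 + (n-1) * rxx)
r_new = (3 * 0.43) / (1 + 2 * 0.43)
r_new = 1.29 / 1.86
r_new = 0.6935

0.6935


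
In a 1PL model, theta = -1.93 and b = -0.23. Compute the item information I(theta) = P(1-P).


P = 1/(1+exp(-(-1.93--0.23))) = 0.1545
I = P*(1-P) = 0.1545 * 0.8455
I = 0.1306

0.1306


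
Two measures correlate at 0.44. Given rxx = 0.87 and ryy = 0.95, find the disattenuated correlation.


r_corrected = rxy / sqrt(rxx * ryy)
= 0.44 / sqrt(0.87 * 0.95)
= 0.44 / sqrt(0.8265)
= 0.44 / 0.90912
r_corrected = 0.484

0.484


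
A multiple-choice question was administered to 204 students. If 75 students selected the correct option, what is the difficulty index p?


Item difficulty p = number correct / total examinees
p = 75 / 204
p = 0.3676

0.3676


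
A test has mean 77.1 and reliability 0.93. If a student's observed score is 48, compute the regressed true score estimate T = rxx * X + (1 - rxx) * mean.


T_est = rxx * X + (1 - rxx) * mean
T_est = 0.93 * 48 + 0.07 * 77.1
T_est = 44.64 + 5.397
T_est = 50.037

50.037


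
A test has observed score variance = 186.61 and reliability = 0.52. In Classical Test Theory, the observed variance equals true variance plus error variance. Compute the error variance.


var_true = rxx * var_obs = 0.52 * 186.61 = 97.0372
var_error = var_obs - var_true
var_error = 186.61 - 97.0372
var_error = 89.5728

89.5728


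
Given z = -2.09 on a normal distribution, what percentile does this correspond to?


CDF(z) = 0.5 * (1 + erf(z/sqrt(2)))
erf(-1.4779) = -0.9634
CDF = 0.0183
Percentile rank = 0.0183 * 100 = 1.83

1.83


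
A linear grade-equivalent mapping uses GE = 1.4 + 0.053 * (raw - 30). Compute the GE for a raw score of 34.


raw - median = 34 - 30 = 4
slope * diff = 0.053 * 4 = 0.212
GE = 1.4 + 0.212
GE = 1.612

1.612


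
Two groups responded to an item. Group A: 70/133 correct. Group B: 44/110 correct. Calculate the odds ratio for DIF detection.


Odds_A = 70/63 = 1.1111
Odds_B = 44/66 = 0.6667
OR = Odds_A / Odds_B = 1.1111 / 0.6667
Exactly, OR = (70 * 66) / (63 * 44) = 4620 / 2772
OR = 1.6667

1.6667


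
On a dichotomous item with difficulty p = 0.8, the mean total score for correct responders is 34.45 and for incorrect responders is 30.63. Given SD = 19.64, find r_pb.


q = 1 - p = 0.2
rpb = ((M1 - M0) / SD) * sqrt(p * q)
rpb = ((34.45 - 30.63) / 19.64) * sqrt(0.8 * 0.2)
rpb = 0.0778

0.0778


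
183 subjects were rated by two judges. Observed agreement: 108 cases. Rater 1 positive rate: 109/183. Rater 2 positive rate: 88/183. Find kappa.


P_o = 108/183 = 0.590164
P_e = (109*88 + 74*95) / 33489 = 0.496342
kappa = (P_o - P_e) / (1 - P_e)
kappa = (0.590164 - 0.496342) / (1 - 0.496342)
kappa = 0.1863

0.1863


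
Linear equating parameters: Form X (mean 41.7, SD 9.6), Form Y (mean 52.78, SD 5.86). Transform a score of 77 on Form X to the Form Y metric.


slope = SD_Y / SD_X = 5.86 / 9.6 ~ 0.6104
intercept = mean_Y - slope * mean_X = 52.78 - (5.86 / 9.6) * 41.7 ~ 27.3256
Y = slope * X + intercept. To avoid rounding drift from the rounded slope/intercept, evaluate the equivalent form Y = mean_Y + SD_Y * (X - mean_X) / SD_X at full precision:
Y = 52.78 + 5.86 * (77 - 41.7) / 9.6
Y = 52.78 + 5.86 * 35.3 / 9.6
Y = 52.78 + 206.858 / 9.6
Y = 52.78 + 21.5477
Y = 74.3277

74.3277


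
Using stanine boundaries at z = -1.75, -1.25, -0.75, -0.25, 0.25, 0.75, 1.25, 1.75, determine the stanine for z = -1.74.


Stanine boundaries: [-1.75, -1.25, -0.75, -0.25, 0.25, 0.75, 1.25, 1.75]
z = -1.74
Check each boundary:
  z >= -1.75 -> could be stanine 2
  z < -1.25
  z < -0.75
  z < -0.25
  z < 0.25
  z < 0.75
  z < 1.25
  z < 1.75
Highest qualifying boundary gives stanine = 2

2


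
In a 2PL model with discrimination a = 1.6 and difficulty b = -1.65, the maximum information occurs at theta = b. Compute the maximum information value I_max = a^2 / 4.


For 2PL, max info at theta = b = -1.65
I_max = a^2 / 4 = 1.6^2 / 4
= 2.56 / 4
I_max = 0.64

0.64


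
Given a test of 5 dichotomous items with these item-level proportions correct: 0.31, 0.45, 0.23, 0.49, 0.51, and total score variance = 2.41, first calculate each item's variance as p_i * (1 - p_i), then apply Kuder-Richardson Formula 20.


For each item, compute p_i * q_i:
  Item 1: 0.31 * 0.69 = 0.2139
  Item 2: 0.45 * 0.55 = 0.2475
  Item 3: 0.23 * 0.77 = 0.1771
  Item 4: 0.49 * 0.51 = 0.2499
  Item 5: 0.51 * 0.49 = 0.2499
Sum(p_i * q_i) = 0.2139 + 0.2475 + 0.1771 + 0.2499 + 0.2499 = 1.1383
KR-20 = (k/(k-1)) * (1 - Sum(p_i*q_i) / Var_total)
= (5/4) * (1 - 1.1383/2.41)
= 1.25 * 0.5277
KR-20 = 0.6596

0.6596


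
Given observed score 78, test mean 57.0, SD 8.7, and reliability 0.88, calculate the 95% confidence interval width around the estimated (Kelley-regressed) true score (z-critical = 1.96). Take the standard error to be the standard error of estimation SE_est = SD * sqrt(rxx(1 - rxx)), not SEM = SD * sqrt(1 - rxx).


True score estimate = 0.88*78 + 0.12*57.0 = 75.48
SE_est = SD * sqrt(rxx * (1 - rxx)) = 8.7 * sqrt(0.88 * 0.12) = 8.7 * sqrt(0.1056) = 2.827165
CI = T_est +/- z * SE_est, so width = 2 * z * SE_est = 2 * 1.96 * 2.827165
Width = 11.0825

11.0825


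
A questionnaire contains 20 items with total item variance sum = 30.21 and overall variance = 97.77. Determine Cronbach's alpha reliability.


alpha = (k/(k-1)) * (1 - sum(si^2)/s_total^2)
= (20/19) * (1 - 30.21/97.77)
alpha = 0.7274

0.7274


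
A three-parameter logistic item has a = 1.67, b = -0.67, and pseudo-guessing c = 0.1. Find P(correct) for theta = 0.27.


logit = 1.67*(0.27 - -0.67) = 1.5698
P* = 1/(1 + exp(-1.5698)) = 0.8278
P = 0.1 + (1 - 0.1) * 0.8278
P = 0.845

0.845


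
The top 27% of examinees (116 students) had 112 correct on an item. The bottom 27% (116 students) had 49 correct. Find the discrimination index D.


p_upper = 112/116 = 0.9655
p_lower = 49/116 = 0.4224
D = 0.9655 - 0.4224 = 0.5431

0.5431


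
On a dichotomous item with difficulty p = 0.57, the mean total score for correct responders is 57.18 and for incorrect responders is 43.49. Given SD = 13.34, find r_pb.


q = 1 - p = 0.43
rpb = ((M1 - M0) / SD) * sqrt(p * q)
rpb = ((57.18 - 43.49) / 13.34) * sqrt(0.57 * 0.43)
rpb = 0.5081

0.5081


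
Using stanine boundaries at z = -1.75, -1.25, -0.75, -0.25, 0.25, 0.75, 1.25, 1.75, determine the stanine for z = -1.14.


Stanine boundaries: [-1.75, -1.25, -0.75, -0.25, 0.25, 0.75, 1.25, 1.75]
z = -1.14
Check each boundary:
  z >= -1.75 -> could be stanine 2
  z >= -1.25 -> could be stanine 3
  z < -0.75
  z < -0.25
  z < 0.25
  z < 0.75
  z < 1.25
  z < 1.75
Highest qualifying boundary gives stanine = 3

3


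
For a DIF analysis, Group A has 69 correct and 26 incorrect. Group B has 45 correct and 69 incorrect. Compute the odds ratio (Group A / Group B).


Odds_A = 69/26 = 2.6538
Odds_B = 45/69 = 0.6522
OR = Odds_A / Odds_B = 2.6538 / 0.6522
Exactly, OR = (69 * 69) / (26 * 45) = 4761 / 1170
OR = 4.0692

4.0692


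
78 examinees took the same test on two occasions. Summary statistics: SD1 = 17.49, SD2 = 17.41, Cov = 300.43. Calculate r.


r = cov(X,Y) / (SD_X * SD_Y)
r = 300.43 / (17.49 * 17.41)
r = 300.43 / 304.5009
r = 0.9866

0.9866


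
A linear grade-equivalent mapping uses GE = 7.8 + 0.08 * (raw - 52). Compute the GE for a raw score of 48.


raw - median = 48 - 52 = -4
slope * diff = 0.08 * -4 = -0.32
GE = 7.8 + -0.32
GE = 7.48

7.48


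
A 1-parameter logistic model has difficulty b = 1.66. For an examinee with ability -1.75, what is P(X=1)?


theta - b = -1.75 - 1.66 = -3.41
exp(-(theta - b)) = exp(3.41) = 30.2652
P = 1 / (1 + 30.2652)
P = 0.032

0.032


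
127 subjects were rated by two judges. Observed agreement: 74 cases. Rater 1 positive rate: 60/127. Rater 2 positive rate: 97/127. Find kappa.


P_o = 74/127 = 0.582677
P_e = (60*97 + 67*30) / 16129 = 0.485461
kappa = (P_o - P_e) / (1 - P_e)
kappa = (0.582677 - 0.485461) / (1 - 0.485461)
kappa = 0.1889

0.1889


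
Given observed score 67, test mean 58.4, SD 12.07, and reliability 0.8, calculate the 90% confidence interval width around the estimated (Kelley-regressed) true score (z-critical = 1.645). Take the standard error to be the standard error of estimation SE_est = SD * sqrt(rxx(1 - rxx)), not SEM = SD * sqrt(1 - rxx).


True score estimate = 0.8*67 + 0.2*58.4 = 65.28
SE_est = SD * sqrt(rxx * (1 - rxx)) = 12.07 * sqrt(0.8 * 0.2) = 12.07 * sqrt(0.16) = 4.828
CI = T_est +/- z * SE_est, so width = 2 * z * SE_est = 2 * 1.645 * 4.828
Width = 15.8841

15.8841


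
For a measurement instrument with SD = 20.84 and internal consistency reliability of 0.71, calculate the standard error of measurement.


SEM = SD * sqrt(1 - rxx)
SEM = 20.84 * sqrt(1 - 0.71)
SEM = 20.84 * sqrt(0.29) = 20.84 * 0.538516
SEM = 11.2227

11.2227


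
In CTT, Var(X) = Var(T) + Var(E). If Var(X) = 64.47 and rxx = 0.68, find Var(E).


var_true = rxx * var_obs = 0.68 * 64.47 = 43.8396
var_error = var_obs - var_true
var_error = 64.47 - 43.8396
var_error = 20.6304

20.6304


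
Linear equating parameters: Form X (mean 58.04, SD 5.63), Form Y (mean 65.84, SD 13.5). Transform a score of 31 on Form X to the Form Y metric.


slope = SD_Y / SD_X = 13.5 / 5.63 ~ 2.3979
intercept = mean_Y - slope * mean_X = 65.84 - (13.5 / 5.63) * 58.04 ~ -73.3323
Y = slope * X + intercept. To avoid rounding drift from the rounded slope/intercept, evaluate the equivalent form Y = mean_Y + SD_Y * (X - mean_X) / SD_X at full precision:
Y = 65.84 + 13.5 * (31 - 58.04) / 5.63
Y = 65.84 - 13.5 * 27.04 / 5.63
Y = 65.84 - 365.04 / 5.63
Y = 65.84 - 64.8384
Y = 1.0016

1.0016


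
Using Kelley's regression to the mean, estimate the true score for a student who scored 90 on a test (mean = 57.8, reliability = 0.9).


T_est = rxx * X + (1 - rxx) * mean
T_est = 0.9 * 90 + 0.1 * 57.8
T_est = 81.0 + 5.78
T_est = 86.78

86.78


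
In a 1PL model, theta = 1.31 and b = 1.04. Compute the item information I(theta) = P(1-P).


P = 1/(1+exp(-(1.31-1.04))) = 0.5671
I = P*(1-P) = 0.5671 * 0.4329
I = 0.2455

0.2455


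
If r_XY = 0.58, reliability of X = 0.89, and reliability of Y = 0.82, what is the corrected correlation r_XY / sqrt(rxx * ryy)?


r_corrected = rxy / sqrt(rxx * ryy)
= 0.58 / sqrt(0.89 * 0.82)
= 0.58 / sqrt(0.7298)
= 0.58 / 0.854283
r_corrected = 0.6789

0.6789


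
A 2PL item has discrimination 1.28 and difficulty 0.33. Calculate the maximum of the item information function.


For 2PL, max info at theta = b = 0.33
I_max = a^2 / 4 = 1.28^2 / 4
= 1.6384 / 4
I_max = 0.4096

0.4096


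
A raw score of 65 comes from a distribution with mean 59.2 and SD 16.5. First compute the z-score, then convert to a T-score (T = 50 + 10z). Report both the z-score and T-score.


z = (X - mean) / SD = (65 - 59.2) / 16.5
z = 5.8 / 16.5
z = 0.3515
T-score = T = 50 + 10z
Carry z at full precision (z = 5.8 / 16.5) into the conversion:
T-score = 50 + 10 * (5.8 / 16.5) = 50 + 58 / 16.5
T-score = 50 + 3.5152
T-score = 53.5152

53.5152


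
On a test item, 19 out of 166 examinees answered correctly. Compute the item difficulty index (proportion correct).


Item difficulty p = number correct / total examinees
p = 19 / 166
p = 0.1145

0.1145


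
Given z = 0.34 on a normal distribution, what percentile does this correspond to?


CDF(z) = 0.5 * (1 + erf(z/sqrt(2)))
erf(0.2404) = 0.2661
CDF = 0.6331
Percentile rank = 0.6331 * 100 = 63.31

63.31


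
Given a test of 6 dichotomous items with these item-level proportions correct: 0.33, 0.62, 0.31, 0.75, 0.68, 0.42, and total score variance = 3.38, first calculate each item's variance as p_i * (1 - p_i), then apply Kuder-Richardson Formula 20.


For each item, compute p_i * q_i:
  Item 1: 0.33 * 0.67 = 0.2211
  Item 2: 0.62 * 0.38 = 0.2356
  Item 3: 0.31 * 0.69 = 0.2139
  Item 4: 0.75 * 0.25 = 0.1875
  Item 5: 0.68 * 0.32 = 0.2176
  Item 6: 0.42 * 0.58 = 0.2436
Sum(p_i * q_i) = 0.2211 + 0.2356 + 0.2139 + 0.1875 + 0.2176 + 0.2436 = 1.3193
KR-20 = (k/(k-1)) * (1 - Sum(p_i*q_i) / Var_total)
= (6/5) * (1 - 1.3193/3.38)
= 1.2 * 0.6097
KR-20 = 0.7316

0.7316


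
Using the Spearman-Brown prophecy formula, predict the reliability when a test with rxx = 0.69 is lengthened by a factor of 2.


r_new = (n * rxx) / (1 + (n-1) * rxx)
r_new = (2 * 0.69) / (1 + 1 * 0.69)
r_new = 1.38 / 1.69
r_new = 0.8166

0.8166


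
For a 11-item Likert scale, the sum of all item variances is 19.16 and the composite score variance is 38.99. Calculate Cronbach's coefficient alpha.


alpha = (k/(k-1)) * (1 - sum(si^2)/s_total^2)
= (11/10) * (1 - 19.16/38.99)
alpha = 0.5595

0.5595


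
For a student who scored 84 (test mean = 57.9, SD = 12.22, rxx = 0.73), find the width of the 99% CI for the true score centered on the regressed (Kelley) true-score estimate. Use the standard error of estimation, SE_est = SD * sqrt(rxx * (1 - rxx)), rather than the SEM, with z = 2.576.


True score estimate = 0.73*84 + 0.27*57.9 = 76.953
SE_est = SD * sqrt(rxx * (1 - rxx)) = 12.22 * sqrt(0.73 * 0.27) = 12.22 * sqrt(0.1971) = 5.425185
CI = T_est +/- z * SE_est, so width = 2 * z * SE_est = 2 * 2.576 * 5.425185
Width = 27.9506

27.9506


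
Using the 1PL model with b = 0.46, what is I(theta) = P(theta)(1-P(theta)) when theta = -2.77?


P = 1/(1+exp(-(-2.77-0.46))) = 0.0381
I = P*(1-P) = 0.0381 * 0.9619
I = 0.0366

0.0366


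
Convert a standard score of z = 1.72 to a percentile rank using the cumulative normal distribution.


CDF(z) = 0.5 * (1 + erf(z/sqrt(2)))
erf(1.2162) = 0.9146
CDF = 0.9573
Percentile rank = 0.9573 * 100 = 95.73

95.73


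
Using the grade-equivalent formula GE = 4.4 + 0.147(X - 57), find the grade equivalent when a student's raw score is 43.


raw - median = 43 - 57 = -14
slope * diff = 0.147 * -14 = -2.058
GE = 4.4 + -2.058
GE = 2.342

2.342


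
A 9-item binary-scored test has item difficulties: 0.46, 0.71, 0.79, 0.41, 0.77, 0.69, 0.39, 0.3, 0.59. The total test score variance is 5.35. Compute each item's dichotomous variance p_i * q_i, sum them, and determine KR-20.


For each item, compute p_i * q_i:
  Item 1: 0.46 * 0.54 = 0.2484
  Item 2: 0.71 * 0.29 = 0.2059
  Item 3: 0.79 * 0.21 = 0.1659
  Item 4: 0.41 * 0.59 = 0.2419
  Item 5: 0.77 * 0.23 = 0.1771
  Item 6: 0.69 * 0.31 = 0.2139
  Item 7: 0.39 * 0.61 = 0.2379
  Item 8: 0.3 * 0.7 = 0.21
  Item 9: 0.59 * 0.41 = 0.2419
Sum(p_i * q_i) = 0.2484 + 0.2059 + 0.1659 + 0.2419 + 0.1771 + 0.2139 + 0.2379 + 0.21 + 0.2419 = 1.9429
KR-20 = (k/(k-1)) * (1 - Sum(p_i*q_i) / Var_total)
= (9/8) * (1 - 1.9429/5.35)
= 1.125 * 0.6368
KR-20 = 0.7164

0.7164


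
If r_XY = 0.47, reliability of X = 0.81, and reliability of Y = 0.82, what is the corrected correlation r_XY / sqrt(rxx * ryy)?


r_corrected = rxy / sqrt(rxx * ryy)
= 0.47 / sqrt(0.81 * 0.82)
= 0.47 / sqrt(0.6642)
= 0.47 / 0.814985
r_corrected = 0.5767

0.5767


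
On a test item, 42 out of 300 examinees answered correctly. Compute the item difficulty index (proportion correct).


Item difficulty p = number correct / total examinees
p = 42 / 300
p = 0.14

0.14


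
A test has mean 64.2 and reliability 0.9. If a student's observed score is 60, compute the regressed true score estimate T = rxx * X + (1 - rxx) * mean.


T_est = rxx * X + (1 - rxx) * mean
T_est = 0.9 * 60 + 0.1 * 64.2
T_est = 54.0 + 6.42
T_est = 60.42

60.42


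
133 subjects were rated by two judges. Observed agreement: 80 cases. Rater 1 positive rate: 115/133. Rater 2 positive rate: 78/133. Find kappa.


P_o = 80/133 = 0.601504
P_e = (115*78 + 18*55) / 17689 = 0.563062
kappa = (P_o - P_e) / (1 - P_e)
kappa = (0.601504 - 0.563062) / (1 - 0.563062)
kappa = 0.088

0.088


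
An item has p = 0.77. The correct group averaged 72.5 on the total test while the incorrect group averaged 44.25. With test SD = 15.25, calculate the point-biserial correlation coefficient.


q = 1 - p = 0.23
rpb = ((M1 - M0) / SD) * sqrt(p * q)
rpb = ((72.5 - 44.25) / 15.25) * sqrt(0.77 * 0.23)
rpb = 0.7796

0.7796


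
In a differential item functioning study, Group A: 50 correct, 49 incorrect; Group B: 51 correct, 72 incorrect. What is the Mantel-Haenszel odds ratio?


Odds_A = 50/49 = 1.0204
Odds_B = 51/72 = 0.7083
OR = Odds_A / Odds_B = 1.0204 / 0.7083
Exactly, OR = (50 * 72) / (49 * 51) = 3600 / 2499
OR = 1.4406

1.4406


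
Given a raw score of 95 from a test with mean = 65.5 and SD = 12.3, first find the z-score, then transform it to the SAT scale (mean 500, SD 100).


z = (X - mean) / SD = (95 - 65.5) / 12.3
z = 29.5 / 12.3
z = 2.3984
SAT-scale = SAT = 500 + 100z
Carry z at full precision (z = 29.5 / 12.3) into the conversion:
SAT-scale = 500 + 100 * (29.5 / 12.3) = 500 + 2950 / 12.3
SAT-scale = 500 + 239.8374
SAT-scale = 739.8374

739.8374


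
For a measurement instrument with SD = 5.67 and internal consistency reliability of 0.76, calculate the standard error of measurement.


SEM = SD * sqrt(1 - rxx)
SEM = 5.67 * sqrt(1 - 0.76)
SEM = 5.67 * sqrt(0.24) = 5.67 * 0.489898
SEM = 2.7777

2.7777


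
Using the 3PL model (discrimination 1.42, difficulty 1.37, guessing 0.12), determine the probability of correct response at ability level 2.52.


logit = 1.42*(2.52 - 1.37) = 1.633
P* = 1/(1 + exp(-1.633)) = 0.8366
P = 0.12 + (1 - 0.12) * 0.8366
P = 0.8562

0.8562


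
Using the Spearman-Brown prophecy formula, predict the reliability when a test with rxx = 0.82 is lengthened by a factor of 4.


r_new = (n * rxx) / (1 + (n-1) * rxx)
r_new = (4 * 0.82) / (1 + 3 * 0.82)
r_new = 3.28 / 3.46
r_new = 0.948

0.948


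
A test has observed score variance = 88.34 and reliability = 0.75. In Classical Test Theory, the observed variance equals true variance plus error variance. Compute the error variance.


var_true = rxx * var_obs = 0.75 * 88.34 = 66.255
var_error = var_obs - var_true
var_error = 88.34 - 66.255
var_error = 22.085

22.085


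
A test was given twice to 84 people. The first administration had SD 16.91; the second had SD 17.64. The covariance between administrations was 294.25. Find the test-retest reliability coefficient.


r = cov(X,Y) / (SD_X * SD_Y)
r = 294.25 / (16.91 * 17.64)
r = 294.25 / 298.2924
r = 0.9864

0.9864


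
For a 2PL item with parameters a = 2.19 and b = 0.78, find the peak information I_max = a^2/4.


For 2PL, max info at theta = b = 0.78
I_max = a^2 / 4 = 2.19^2 / 4
= 4.7961 / 4
I_max = 1.199

1.199


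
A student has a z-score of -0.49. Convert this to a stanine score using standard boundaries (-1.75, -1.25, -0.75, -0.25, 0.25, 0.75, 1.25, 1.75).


Stanine boundaries: [-1.75, -1.25, -0.75, -0.25, 0.25, 0.75, 1.25, 1.75]
z = -0.49
Check each boundary:
  z >= -1.75 -> could be stanine 2
  z >= -1.25 -> could be stanine 3
  z >= -0.75 -> could be stanine 4
  z < -0.25
  z < 0.25
  z < 0.75
  z < 1.25
  z < 1.75
Highest qualifying boundary gives stanine = 4

4


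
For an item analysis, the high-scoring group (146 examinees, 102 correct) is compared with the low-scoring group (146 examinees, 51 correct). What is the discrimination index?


p_upper = 102/146 = 0.6986
p_lower = 51/146 = 0.3493
D = 0.6986 - 0.3493 = 0.3493

0.3493


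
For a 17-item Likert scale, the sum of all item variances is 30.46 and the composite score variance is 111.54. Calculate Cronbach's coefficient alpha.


alpha = (k/(k-1)) * (1 - sum(si^2)/s_total^2)
= (17/16) * (1 - 30.46/111.54)
alpha = 0.7723

0.7723


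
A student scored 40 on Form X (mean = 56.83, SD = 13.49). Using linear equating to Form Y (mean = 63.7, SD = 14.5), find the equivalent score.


slope = SD_Y / SD_X = 14.5 / 13.49 ~ 1.0749
intercept = mean_Y - slope * mean_X = 63.7 - (14.5 / 13.49) * 56.83 ~ 2.6151
Y = slope * X + intercept. To avoid rounding drift from the rounded slope/intercept, evaluate the equivalent form Y = mean_Y + SD_Y * (X - mean_X) / SD_X at full precision:
Y = 63.7 + 14.5 * (40 - 56.83) / 13.49
Y = 63.7 - 14.5 * 16.83 / 13.49
Y = 63.7 - 244.035 / 13.49
Y = 63.7 - 18.0901
Y = 45.6099

45.6099


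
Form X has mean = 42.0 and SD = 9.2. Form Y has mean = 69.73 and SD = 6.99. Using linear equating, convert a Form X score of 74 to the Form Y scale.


slope = SD_Y / SD_X = 6.99 / 9.2 ~ 0.7598
intercept = mean_Y - slope * mean_X = 69.73 - (6.99 / 9.2) * 42.0 ~ 37.8191
Y = slope * X + intercept. To avoid rounding drift from the rounded slope/intercept, evaluate the equivalent form Y = mean_Y + SD_Y * (X - mean_X) / SD_X at full precision:
Y = 69.73 + 6.99 * (74 - 42.0) / 9.2
Y = 69.73 + 6.99 * 32.0 / 9.2
Y = 69.73 + 223.68 / 9.2
Y = 69.73 + 24.313
Y = 94.043

94.043


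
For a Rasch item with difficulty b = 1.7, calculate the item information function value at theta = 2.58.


P = 1/(1+exp(-(2.58-1.7))) = 0.7068
I = P*(1-P) = 0.7068 * 0.2932
I = 0.2072

0.2072


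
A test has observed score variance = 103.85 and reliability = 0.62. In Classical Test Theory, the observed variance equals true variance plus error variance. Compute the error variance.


var_true = rxx * var_obs = 0.62 * 103.85 = 64.387
var_error = var_obs - var_true
var_error = 103.85 - 64.387
var_error = 39.463

39.463


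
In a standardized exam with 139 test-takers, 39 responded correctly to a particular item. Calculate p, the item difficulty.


Item difficulty p = number correct / total examinees
p = 39 / 139
p = 0.2806

0.2806


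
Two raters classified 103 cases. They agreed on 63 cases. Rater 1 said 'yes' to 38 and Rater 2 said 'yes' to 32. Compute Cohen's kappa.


P_o = 63/103 = 0.61165
P_e = (38*32 + 65*71) / 10609 = 0.549628
kappa = (P_o - P_e) / (1 - P_e)
kappa = (0.61165 - 0.549628) / (1 - 0.549628)
kappa = 0.1377

0.1377


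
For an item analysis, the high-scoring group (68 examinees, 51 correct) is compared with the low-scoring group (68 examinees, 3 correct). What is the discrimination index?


p_upper = 51/68 = 0.75
p_lower = 3/68 = 0.0441
D = 0.75 - 0.0441 = 0.7059

0.7059


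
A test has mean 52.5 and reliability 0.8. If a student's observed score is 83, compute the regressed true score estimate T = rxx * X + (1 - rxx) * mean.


T_est = rxx * X + (1 - rxx) * mean
T_est = 0.8 * 83 + 0.2 * 52.5
T_est = 66.4 + 10.5
T_est = 76.9

76.9


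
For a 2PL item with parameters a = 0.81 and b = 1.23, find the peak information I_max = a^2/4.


For 2PL, max info at theta = b = 1.23
I_max = a^2 / 4 = 0.81^2 / 4
= 0.6561 / 4
I_max = 0.164

0.164


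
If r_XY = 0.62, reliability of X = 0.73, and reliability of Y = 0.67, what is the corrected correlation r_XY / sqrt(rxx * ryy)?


r_corrected = rxy / sqrt(rxx * ryy)
= 0.62 / sqrt(0.73 * 0.67)
= 0.62 / sqrt(0.4891)
= 0.62 / 0.699357
r_corrected = 0.8865

0.8865


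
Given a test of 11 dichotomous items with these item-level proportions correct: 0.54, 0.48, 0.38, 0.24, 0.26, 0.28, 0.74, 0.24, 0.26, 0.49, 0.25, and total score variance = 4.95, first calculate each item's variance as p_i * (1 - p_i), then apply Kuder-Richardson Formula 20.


For each item, compute p_i * q_i:
  Item 1: 0.54 * 0.46 = 0.2484
  Item 2: 0.48 * 0.52 = 0.2496
  Item 3: 0.38 * 0.62 = 0.2356
  Item 4: 0.24 * 0.76 = 0.1824
  Item 5: 0.26 * 0.74 = 0.1924
  Item 6: 0.28 * 0.72 = 0.2016
  Item 7: 0.74 * 0.26 = 0.1924
  Item 8: 0.24 * 0.76 = 0.1824
  Item 9: 0.26 * 0.74 = 0.1924
  Item 10: 0.49 * 0.51 = 0.2499
  Item 11: 0.25 * 0.75 = 0.1875
Sum(p_i * q_i) = 0.2484 + 0.2496 + 0.2356 + 0.1824 + 0.1924 + 0.2016 + 0.1924 + 0.1824 + 0.1924 + 0.2499 + 0.1875 = 2.3146
KR-20 = (k/(k-1)) * (1 - Sum(p_i*q_i) / Var_total)
= (11/10) * (1 - 2.3146/4.95)
= 1.1 * 0.5324
KR-20 = 0.5856

0.5856


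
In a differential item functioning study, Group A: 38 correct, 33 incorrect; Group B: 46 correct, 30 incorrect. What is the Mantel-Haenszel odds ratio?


Odds_A = 38/33 = 1.1515
Odds_B = 46/30 = 1.5333
OR = Odds_A / Odds_B = 1.1515 / 1.5333
Exactly, OR = (38 * 30) / (33 * 46) = 1140 / 1518
OR = 0.751

0.751


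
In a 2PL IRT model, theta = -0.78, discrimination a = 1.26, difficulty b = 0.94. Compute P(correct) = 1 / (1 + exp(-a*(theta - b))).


a*(theta - b) = 1.26 * (-0.78 - 0.94) = -2.1672
exp(--2.1672) = 8.7338
P = 1 / (1 + 8.7338)
P = 0.1027

0.1027


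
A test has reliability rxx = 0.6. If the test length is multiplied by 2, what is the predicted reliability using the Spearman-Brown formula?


r_new = (n * rxx) / (1 + (n-1) * rxx)
r_new = (2 * 0.6) / (1 + 1 * 0.6)
r_new = 1.2 / 1.6
r_new = 0.75

0.75


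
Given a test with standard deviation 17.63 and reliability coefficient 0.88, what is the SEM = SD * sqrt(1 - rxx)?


SEM = SD * sqrt(1 - rxx)
SEM = 17.63 * sqrt(1 - 0.88)
SEM = 17.63 * sqrt(0.12) = 17.63 * 0.34641
SEM = 6.1072

6.1072


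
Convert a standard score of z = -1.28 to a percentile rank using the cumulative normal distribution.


CDF(z) = 0.5 * (1 + erf(z/sqrt(2)))
erf(-0.9051) = -0.7995
CDF = 0.1003
Percentile rank = 0.1003 * 100 = 10.03

10.03


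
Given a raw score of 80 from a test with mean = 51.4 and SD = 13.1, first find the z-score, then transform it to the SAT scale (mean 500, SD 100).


z = (X - mean) / SD = (80 - 51.4) / 13.1
z = 28.6 / 13.1
z = 2.1832
SAT-scale = SAT = 500 + 100z
Carry z at full precision (z = 28.6 / 13.1) into the conversion:
SAT-scale = 500 + 100 * (28.6 / 13.1) = 500 + 2860 / 13.1
SAT-scale = 500 + 218.3206
SAT-scale = 718.3206

718.3206


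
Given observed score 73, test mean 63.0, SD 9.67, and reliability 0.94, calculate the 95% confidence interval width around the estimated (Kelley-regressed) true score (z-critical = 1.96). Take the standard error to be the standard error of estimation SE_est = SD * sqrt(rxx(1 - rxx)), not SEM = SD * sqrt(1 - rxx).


True score estimate = 0.94*73 + 0.06*63.0 = 72.4
SE_est = SD * sqrt(rxx * (1 - rxx)) = 9.67 * sqrt(0.94 * 0.06) = 9.67 * sqrt(0.0564) = 2.296498
CI = T_est +/- z * SE_est, so width = 2 * z * SE_est = 2 * 1.96 * 2.296498
Width = 9.0023

9.0023


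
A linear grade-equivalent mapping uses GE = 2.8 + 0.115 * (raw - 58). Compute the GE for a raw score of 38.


raw - median = 38 - 58 = -20
slope * diff = 0.115 * -20 = -2.3
GE = 2.8 + -2.3
GE = 0.5

0.5


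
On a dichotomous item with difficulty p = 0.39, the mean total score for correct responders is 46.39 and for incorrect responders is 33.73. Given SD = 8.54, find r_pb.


q = 1 - p = 0.61
rpb = ((M1 - M0) / SD) * sqrt(p * q)
rpb = ((46.39 - 33.73) / 8.54) * sqrt(0.39 * 0.61)
rpb = 0.7231

0.7231


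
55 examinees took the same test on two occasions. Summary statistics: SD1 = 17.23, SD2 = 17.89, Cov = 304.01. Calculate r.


r = cov(X,Y) / (SD_X * SD_Y)
r = 304.01 / (17.23 * 17.89)
r = 304.01 / 308.2447
r = 0.9863

0.9863


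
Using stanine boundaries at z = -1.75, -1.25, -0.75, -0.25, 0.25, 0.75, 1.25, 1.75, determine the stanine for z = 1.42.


Stanine boundaries: [-1.75, -1.25, -0.75, -0.25, 0.25, 0.75, 1.25, 1.75]
z = 1.42
Check each boundary:
  z >= -1.75 -> could be stanine 2
  z >= -1.25 -> could be stanine 3
  z >= -0.75 -> could be stanine 4
  z >= -0.25 -> could be stanine 5
  z >= 0.25 -> could be stanine 6
  z >= 0.75 -> could be stanine 7
  z >= 1.25 -> could be stanine 8
  z < 1.75
Highest qualifying boundary gives stanine = 8

8


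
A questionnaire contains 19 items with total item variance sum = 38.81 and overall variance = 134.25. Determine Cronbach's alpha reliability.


alpha = (k/(k-1)) * (1 - sum(si^2)/s_total^2)
= (19/18) * (1 - 38.81/134.25)
alpha = 0.7504

0.7504


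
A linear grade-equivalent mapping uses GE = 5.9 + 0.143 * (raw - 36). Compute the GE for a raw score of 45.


raw - median = 45 - 36 = 9
slope * diff = 0.143 * 9 = 1.287
GE = 5.9 + 1.287
GE = 7.187

7.187


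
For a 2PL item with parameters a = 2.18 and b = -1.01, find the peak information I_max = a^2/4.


For 2PL, max info at theta = b = -1.01
I_max = a^2 / 4 = 2.18^2 / 4
= 4.7524 / 4
I_max = 1.1881

1.1881


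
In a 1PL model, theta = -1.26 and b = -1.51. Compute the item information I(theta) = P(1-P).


P = 1/(1+exp(-(-1.26--1.51))) = 0.5622
I = P*(1-P) = 0.5622 * 0.4378
I = 0.2461

0.2461


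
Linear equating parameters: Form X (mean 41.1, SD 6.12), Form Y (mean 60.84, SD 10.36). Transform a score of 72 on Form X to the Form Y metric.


slope = SD_Y / SD_X = 10.36 / 6.12 ~ 1.6928
intercept = mean_Y - slope * mean_X = 60.84 - (10.36 / 6.12) * 41.1 ~ -8.7345
Y = slope * X + intercept. To avoid rounding drift from the rounded slope/intercept, evaluate the equivalent form Y = mean_Y + SD_Y * (X - mean_X) / SD_X at full precision:
Y = 60.84 + 10.36 * (72 - 41.1) / 6.12
Y = 60.84 + 10.36 * 30.9 / 6.12
Y = 60.84 + 320.124 / 6.12
Y = 60.84 + 52.3078
Y = 113.1478

113.1478


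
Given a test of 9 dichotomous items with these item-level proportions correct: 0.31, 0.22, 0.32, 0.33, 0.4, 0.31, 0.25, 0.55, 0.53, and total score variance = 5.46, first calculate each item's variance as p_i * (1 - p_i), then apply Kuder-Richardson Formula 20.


For each item, compute p_i * q_i:
  Item 1: 0.31 * 0.69 = 0.2139
  Item 2: 0.22 * 0.78 = 0.1716
  Item 3: 0.32 * 0.68 = 0.2176
  Item 4: 0.33 * 0.67 = 0.2211
  Item 5: 0.4 * 0.6 = 0.24
  Item 6: 0.31 * 0.69 = 0.2139
  Item 7: 0.25 * 0.75 = 0.1875
  Item 8: 0.55 * 0.45 = 0.2475
  Item 9: 0.53 * 0.47 = 0.2491
Sum(p_i * q_i) = 0.2139 + 0.1716 + 0.2176 + 0.2211 + 0.24 + 0.2139 + 0.1875 + 0.2475 + 0.2491 = 1.9622
KR-20 = (k/(k-1)) * (1 - Sum(p_i*q_i) / Var_total)
= (9/8) * (1 - 1.9622/5.46)
= 1.125 * 0.6406
KR-20 = 0.7207

0.7207


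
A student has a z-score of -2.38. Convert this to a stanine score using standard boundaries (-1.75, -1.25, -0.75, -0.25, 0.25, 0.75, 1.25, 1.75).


Stanine boundaries: [-1.75, -1.25, -0.75, -0.25, 0.25, 0.75, 1.25, 1.75]
z = -2.38
Check each boundary:
  z < -1.75
  z < -1.25
  z < -0.75
  z < -0.25
  z < 0.25
  z < 0.75
  z < 1.25
  z < 1.75
Highest qualifying boundary gives stanine = 1

1


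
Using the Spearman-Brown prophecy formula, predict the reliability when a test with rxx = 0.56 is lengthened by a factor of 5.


r_new = (n * rxx) / (1 + (n-1) * rxx)
r_new = (5 * 0.56) / (1 + 4 * 0.56)
r_new = 2.8 / 3.24
r_new = 0.8642

0.8642


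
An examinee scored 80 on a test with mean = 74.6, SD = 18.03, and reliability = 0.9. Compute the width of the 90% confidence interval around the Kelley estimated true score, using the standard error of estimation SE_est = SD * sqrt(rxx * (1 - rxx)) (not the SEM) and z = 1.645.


True score estimate = 0.9*80 + 0.1*74.6 = 79.46
SE_est = SD * sqrt(rxx * (1 - rxx)) = 18.03 * sqrt(0.9 * 0.1) = 18.03 * sqrt(0.09) = 5.409
CI = T_est +/- z * SE_est, so width = 2 * z * SE_est = 2 * 1.645 * 5.409
Width = 17.7956

17.7956


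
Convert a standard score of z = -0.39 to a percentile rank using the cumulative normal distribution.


CDF(z) = 0.5 * (1 + erf(z/sqrt(2)))
erf(-0.2758) = -0.3035
CDF = 0.3483
Percentile rank = 0.3483 * 100 = 34.83

34.83


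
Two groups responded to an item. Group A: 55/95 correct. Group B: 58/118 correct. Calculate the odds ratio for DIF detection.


Odds_A = 55/40 = 1.375
Odds_B = 58/60 = 0.9667
OR = Odds_A / Odds_B = 1.375 / 0.9667
Exactly, OR = (55 * 60) / (40 * 58) = 3300 / 2320
OR = 1.4224

1.4224


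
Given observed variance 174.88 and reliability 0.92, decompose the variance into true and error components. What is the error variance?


var_true = rxx * var_obs = 0.92 * 174.88 = 160.8896
var_error = var_obs - var_true
var_error = 174.88 - 160.8896
var_error = 13.9904

13.9904


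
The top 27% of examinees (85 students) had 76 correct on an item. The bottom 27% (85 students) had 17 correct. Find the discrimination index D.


p_upper = 76/85 = 0.8941
p_lower = 17/85 = 0.2
D = 0.8941 - 0.2 = 0.6941

0.6941


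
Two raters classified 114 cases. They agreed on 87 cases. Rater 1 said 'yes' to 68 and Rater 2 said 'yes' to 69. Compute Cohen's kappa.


P_o = 87/114 = 0.763158
P_e = (68*69 + 46*45) / 12996 = 0.520314
kappa = (P_o - P_e) / (1 - P_e)
kappa = (0.763158 - 0.520314) / (1 - 0.520314)
kappa = 0.5063

0.5063


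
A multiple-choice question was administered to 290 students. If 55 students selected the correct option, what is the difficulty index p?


Item difficulty p = number correct / total examinees
p = 55 / 290
p = 0.1897

0.1897


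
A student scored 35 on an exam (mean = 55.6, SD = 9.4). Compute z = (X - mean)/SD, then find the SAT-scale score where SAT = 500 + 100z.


z = (X - mean) / SD = (35 - 55.6) / 9.4
z = -20.6 / 9.4
z = -2.1915
SAT-scale = SAT = 500 + 100z
Carry z at full precision (z = -20.6 / 9.4) into the conversion:
SAT-scale = 500 + 100 * (-20.6 / 9.4) = 500 + -2060 / 9.4
SAT-scale = 500 + -219.1489
SAT-scale = 280.8511

280.8511


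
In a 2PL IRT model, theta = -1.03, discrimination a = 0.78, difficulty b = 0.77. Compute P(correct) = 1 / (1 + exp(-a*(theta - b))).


a*(theta - b) = 0.78 * (-1.03 - 0.77) = -1.404
exp(--1.404) = 4.0715
P = 1 / (1 + 4.0715)
P = 0.1972

0.1972


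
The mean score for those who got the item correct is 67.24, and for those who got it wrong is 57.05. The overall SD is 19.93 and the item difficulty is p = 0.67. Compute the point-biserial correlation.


q = 1 - p = 0.33
rpb = ((M1 - M0) / SD) * sqrt(p * q)
rpb = ((67.24 - 57.05) / 19.93) * sqrt(0.67 * 0.33)
rpb = 0.2404

0.2404


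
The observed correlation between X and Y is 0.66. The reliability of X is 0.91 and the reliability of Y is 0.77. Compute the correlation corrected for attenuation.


r_corrected = rxy / sqrt(rxx * ryy)
= 0.66 / sqrt(0.91 * 0.77)
= 0.66 / sqrt(0.7007)
= 0.66 / 0.837078
r_corrected = 0.7885

0.7885


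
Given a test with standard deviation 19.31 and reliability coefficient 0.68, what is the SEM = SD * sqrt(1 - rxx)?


SEM = SD * sqrt(1 - rxx)
SEM = 19.31 * sqrt(1 - 0.68)
SEM = 19.31 * sqrt(0.32) = 19.31 * 0.565685
SEM = 10.9234

10.9234


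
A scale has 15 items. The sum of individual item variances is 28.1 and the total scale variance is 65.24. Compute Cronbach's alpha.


alpha = (k/(k-1)) * (1 - sum(si^2)/s_total^2)
= (15/14) * (1 - 28.1/65.24)
alpha = 0.6099

0.6099


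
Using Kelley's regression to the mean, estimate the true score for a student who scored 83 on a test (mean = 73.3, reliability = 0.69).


T_est = rxx * X + (1 - rxx) * mean
T_est = 0.69 * 83 + 0.31 * 73.3
T_est = 57.27 + 22.723
T_est = 79.993

79.993


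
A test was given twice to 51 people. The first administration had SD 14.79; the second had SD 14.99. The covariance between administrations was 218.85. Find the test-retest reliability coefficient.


r = cov(X,Y) / (SD_X * SD_Y)
r = 218.85 / (14.79 * 14.99)
r = 218.85 / 221.7021
r = 0.9871

0.9871


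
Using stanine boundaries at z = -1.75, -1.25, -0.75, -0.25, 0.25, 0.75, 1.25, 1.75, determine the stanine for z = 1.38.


Stanine boundaries: [-1.75, -1.25, -0.75, -0.25, 0.25, 0.75, 1.25, 1.75]
z = 1.38
Check each boundary:
  z >= -1.75 -> could be stanine 2
  z >= -1.25 -> could be stanine 3
  z >= -0.75 -> could be stanine 4
  z >= -0.25 -> could be stanine 5
  z >= 0.25 -> could be stanine 6
  z >= 0.75 -> could be stanine 7
  z >= 1.25 -> could be stanine 8
  z < 1.75
Highest qualifying boundary gives stanine = 8

8


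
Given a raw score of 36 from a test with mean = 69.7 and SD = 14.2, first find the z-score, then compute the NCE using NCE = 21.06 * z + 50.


z = (X - mean) / SD = (36 - 69.7) / 14.2
z = -33.7 / 14.2
z = -2.3732
NCE = NCE = 21.06z + 50
Carry z at full precision (z = -33.7 / 14.2) into the conversion:
NCE = 21.06 * (-33.7 / 14.2) + 50 = -709.722 / 14.2 + 50
NCE = -49.9804 + 50
NCE = 0.0196

0.0196


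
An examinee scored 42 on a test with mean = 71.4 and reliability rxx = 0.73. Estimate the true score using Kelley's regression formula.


T_est = rxx * X + (1 - rxx) * mean
T_est = 0.73 * 42 + 0.27 * 71.4
T_est = 30.66 + 19.278
T_est = 49.938

49.938


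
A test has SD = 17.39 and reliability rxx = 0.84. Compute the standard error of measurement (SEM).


SEM = SD * sqrt(1 - rxx)
SEM = 17.39 * sqrt(1 - 0.84)
SEM = 17.39 * sqrt(0.16) = 17.39 * 0.4
SEM = 6.956

6.956


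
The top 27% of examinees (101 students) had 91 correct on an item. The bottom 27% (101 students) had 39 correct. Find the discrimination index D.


p_upper = 91/101 = 0.901
p_lower = 39/101 = 0.3861
D = 0.901 - 0.3861 = 0.5149

0.5149


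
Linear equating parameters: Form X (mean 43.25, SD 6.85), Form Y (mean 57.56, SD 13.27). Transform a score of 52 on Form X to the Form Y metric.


slope = SD_Y / SD_X = 13.27 / 6.85 ~ 1.9372
intercept = mean_Y - slope * mean_X = 57.56 - (13.27 / 6.85) * 43.25 ~ -26.225
Y = slope * X + intercept. To avoid rounding drift from the rounded slope/intercept, evaluate the equivalent form Y = mean_Y + SD_Y * (X - mean_X) / SD_X at full precision:
Y = 57.56 + 13.27 * (52 - 43.25) / 6.85
Y = 57.56 + 13.27 * 8.75 / 6.85
Y = 57.56 + 116.1125 / 6.85
Y = 57.56 + 16.9507
Y = 74.5107

74.5107


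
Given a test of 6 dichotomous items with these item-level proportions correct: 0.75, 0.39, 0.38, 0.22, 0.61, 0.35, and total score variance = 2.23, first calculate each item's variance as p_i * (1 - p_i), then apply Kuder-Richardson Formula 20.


For each item, compute p_i * q_i:
  Item 1: 0.75 * 0.25 = 0.1875
  Item 2: 0.39 * 0.61 = 0.2379
  Item 3: 0.38 * 0.62 = 0.2356
  Item 4: 0.22 * 0.78 = 0.1716
  Item 5: 0.61 * 0.39 = 0.2379
  Item 6: 0.35 * 0.65 = 0.2275
Sum(p_i * q_i) = 0.1875 + 0.2379 + 0.2356 + 0.1716 + 0.2379 + 0.2275 = 1.298
KR-20 = (k/(k-1)) * (1 - Sum(p_i*q_i) / Var_total)
= (6/5) * (1 - 1.298/2.23)
= 1.2 * 0.4179
KR-20 = 0.5015

0.5015


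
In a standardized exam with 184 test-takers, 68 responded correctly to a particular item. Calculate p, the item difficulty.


Item difficulty p = number correct / total examinees
p = 68 / 184
p = 0.3696

0.3696
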